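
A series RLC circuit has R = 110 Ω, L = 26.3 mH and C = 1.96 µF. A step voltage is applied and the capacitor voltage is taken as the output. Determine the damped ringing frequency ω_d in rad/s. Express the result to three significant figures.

For a series RLC circuit (capacitor voltage as output), ω_n = 1/√(LC) = 1/√(26.3 mH · 1.96 µF) = 4400 rad/s.
ζ = (R/2)·√(C/L) = (110/2)·√(1.96 µF/26.3 mH) = 0.475.
ω_d = 4400·√(1 − 0.475²) = 3880 rad/s.

ω_d ≈ 3880 rad/s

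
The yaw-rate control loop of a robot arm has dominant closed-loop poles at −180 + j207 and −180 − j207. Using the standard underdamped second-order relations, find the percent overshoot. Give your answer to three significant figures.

With σ = 180, ω_d = 207: ω_n = √(σ²+ω_d²) = 274 rad/s, ζ = σ/ω_n = 0.656.
Overshoot: exp(−π·0.656/√(1−0.656²)) = 0.0651, i.e. 6.51%.

%OS ≈ 6.51%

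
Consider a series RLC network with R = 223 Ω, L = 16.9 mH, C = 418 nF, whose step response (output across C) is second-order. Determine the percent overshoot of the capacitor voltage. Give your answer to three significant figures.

For a series RLC circuit (capacitor voltage as output), ω_n = 1/√(LC) = 1/√(16.9 mH · 418 nF) = 11900 rad/s.
ζ = (R/2)·√(C/L) = (223/2)·√(418 nF/16.9 mH) = 0.555.
%OS = 100·exp(−πζ/√(1−ζ²)) = 12.3%.

%OS ≈ 12.3%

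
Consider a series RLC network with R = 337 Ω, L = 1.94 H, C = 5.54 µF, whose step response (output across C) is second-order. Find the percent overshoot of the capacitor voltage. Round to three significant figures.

For a series RLC circuit (capacitor voltage as output), ω_n = 1/√(LC) = 1/√(1.94 H · 5.54 µF) = 305 rad/s.
ζ = (R/2)·√(C/L) = (337/2)·√(5.54 µF/1.94 H) = 0.285.
%OS = 100 e^{−πζ/√(1−ζ²)} with ζ = 0.285 gives 39.3%.

%OS ≈ 39.3%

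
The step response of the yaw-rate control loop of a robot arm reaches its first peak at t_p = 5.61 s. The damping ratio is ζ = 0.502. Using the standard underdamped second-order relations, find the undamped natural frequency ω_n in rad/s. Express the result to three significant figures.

Peak time t_p = π/ω_d, so ω_d = π/t_p = π/5.61 = 0.560 rad/s.
ω_n = ω_d/√(1−ζ²) = 0.560/√0.748 = 0.647 rad/s.

ω_n ≈ 0.647 rad/s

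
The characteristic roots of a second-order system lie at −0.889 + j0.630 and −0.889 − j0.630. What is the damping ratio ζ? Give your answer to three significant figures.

ζ ≈ 0.816

With σ = 0.889, ω_d = 0.630: ω_n = √(σ²+ω_d²) = 1.09 rad/s, ζ = σ/ω_n = 0.816.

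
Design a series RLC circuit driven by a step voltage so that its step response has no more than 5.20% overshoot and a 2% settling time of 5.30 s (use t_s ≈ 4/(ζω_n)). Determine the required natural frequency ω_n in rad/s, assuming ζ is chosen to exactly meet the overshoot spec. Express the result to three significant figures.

ζ = −ln(OS)/√(π² + (ln OS)²). With OS = 0.0520, ln OS = −2.957 and ζ = 2.957/4.314 = 0.685.
Then ω_n = 4/(ζ t_s) = 4/(0.685 × 5.30) = 1.10 rad/s.

ω_n ≈ 1.10 rad/s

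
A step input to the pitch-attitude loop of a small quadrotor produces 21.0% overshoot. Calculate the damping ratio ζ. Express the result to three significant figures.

ζ = −ln(OS)/√(π² + (ln OS)²). With OS = 0.210, ln OS = −1.561 and ζ = 1.561/3.508 = 0.445.

ζ ≈ 0.445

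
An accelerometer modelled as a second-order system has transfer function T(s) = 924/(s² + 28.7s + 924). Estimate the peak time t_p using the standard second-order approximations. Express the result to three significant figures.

t_p ≈ 0.117 s

ω_n = √924 = 30.4 rad/s; ζ = 28.7/(2·30.4) = 0.472.
ω_d = 30.4·√(1 − 0.472²) = 26.8 rad/s. Then t_p = π/ω_d = 0.117 s.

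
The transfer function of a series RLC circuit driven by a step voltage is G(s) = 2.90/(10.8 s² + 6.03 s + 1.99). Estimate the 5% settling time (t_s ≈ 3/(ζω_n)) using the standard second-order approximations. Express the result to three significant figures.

t_s ≈ 10.7 s

Dividing through by 10.8: denominator becomes s² + 0.5583 s + 0.1843.
So ω_n = √0.1843 = 0.429 rad/s and ζ = 0.5583/(2·0.429) = 0.650.
t_s ≈ 3/(ζω_n) = 10.7 s.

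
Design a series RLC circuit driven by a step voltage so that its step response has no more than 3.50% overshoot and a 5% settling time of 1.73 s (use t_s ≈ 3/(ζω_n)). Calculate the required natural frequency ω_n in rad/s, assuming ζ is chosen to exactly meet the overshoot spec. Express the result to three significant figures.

ω_n ≈ 2.38 rad/s

From %OS = 100·exp(−πζ/√(1−ζ²)), invert to get ζ = −ln(OS)/√(π² + ln²(OS)) with OS = 0.0350.
−ln 0.0350 = 3.352, so ζ = 3.352/√(π² + 11.24) = 0.730.
From t_s ≈ 3/(ζω_n): ω_n = 3/(ζ·t_s) = 3/(0.730·1.73) = 2.38 rad/s.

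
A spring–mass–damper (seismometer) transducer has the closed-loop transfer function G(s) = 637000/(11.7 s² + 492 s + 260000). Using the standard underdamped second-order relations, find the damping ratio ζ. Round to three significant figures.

ζ ≈ 0.141

Dividing through by 11.7: denominator becomes s² + 42.05 s + 22220.
So ω_n = √22220 = 149 rad/s and ζ = 42.05/(2·149) = 0.141.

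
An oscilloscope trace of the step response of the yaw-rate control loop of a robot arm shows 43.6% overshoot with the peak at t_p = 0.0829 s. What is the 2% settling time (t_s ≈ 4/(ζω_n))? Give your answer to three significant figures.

t_s ≈ 0.399 s

From the overshoot, ζ = −ln(OS)/√(π²+ln²(OS)) = 0.255.
From t_p = π/ω_d, ω_d = π/0.0829 = 37.9 rad/s, so ω_n = ω_d/√(1−ζ²) = 39.2 rad/s.
t_s ≈ 4/(ζω_n) = 4/(0.255·39.2) = 0.399 s.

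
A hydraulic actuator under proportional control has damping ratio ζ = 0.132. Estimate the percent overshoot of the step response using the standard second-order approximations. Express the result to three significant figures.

%OS ≈ 65.8%

For an underdamped second-order system, %OS = 100·exp(−πζ/√(1−ζ²)).
πζ/√(1−ζ²) = π·0.132/√(1−0.0174) = 0.4184, so %OS = 100·e^(−0.4184) = 65.8%.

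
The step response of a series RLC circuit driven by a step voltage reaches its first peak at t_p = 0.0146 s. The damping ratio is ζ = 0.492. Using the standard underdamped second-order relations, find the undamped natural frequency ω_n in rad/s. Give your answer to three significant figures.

ω_n ≈ 247 rad/s

Peak time t_p = π/ω_d, so ω_d = π/t_p = π/0.0146 = 215 rad/s.
ω_n = ω_d/√(1−ζ²) = 215/√0.758 = 247 rad/s.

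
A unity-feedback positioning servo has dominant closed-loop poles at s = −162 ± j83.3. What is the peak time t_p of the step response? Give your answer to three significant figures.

t_p ≈ 0.0377 s

t_p = π/ω_d with ω_d = 83.3 (the imaginary part), so t_p = 0.0377 s.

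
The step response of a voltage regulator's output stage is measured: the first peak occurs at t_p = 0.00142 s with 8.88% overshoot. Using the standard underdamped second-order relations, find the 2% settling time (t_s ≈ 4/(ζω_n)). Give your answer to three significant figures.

ζ from %OS: ζ = |ln 0.0888|/√(π²+ln²0.0888) = 0.610.
t_p = π/ω_d ⇒ ω_d = 2210 rad/s; then ω_n = ω_d/√(1−ζ²) = 2790 rad/s.
t_s ≈ 4/(ζω_n) = 4/(0.610·2790) = 0.00235 s.

t_s ≈ 0.00235 s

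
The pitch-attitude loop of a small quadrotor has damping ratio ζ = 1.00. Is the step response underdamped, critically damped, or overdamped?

Since ζ = 1, the system is critically damped.

critically damped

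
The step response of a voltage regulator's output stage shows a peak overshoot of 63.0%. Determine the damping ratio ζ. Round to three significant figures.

Inverting the overshoot relation: ζ = |ln 0.630|/√(π² + ln²0.630) = 0.146.

ζ ≈ 0.146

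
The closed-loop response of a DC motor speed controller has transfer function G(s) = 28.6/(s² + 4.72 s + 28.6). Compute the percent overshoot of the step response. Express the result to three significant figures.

Comparing the denominator to s² + 2ζω_n s + ω_n²: ω_n = √28.6 = 5.35 rad/s, and 2ζω_n = 4.72 so ζ = 4.72/(2·5.35) = 0.441.
Overshoot: exp(−π·0.441/√(1−0.441²)) = 0.213, i.e. 21.3%.

%OS ≈ 21.3%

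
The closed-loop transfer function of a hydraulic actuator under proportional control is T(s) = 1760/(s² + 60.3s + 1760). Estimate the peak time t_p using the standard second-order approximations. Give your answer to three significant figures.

Comparing the denominator to s² + 2ζω_n s + ω_n²: ω_n = √1760 = 42.0 rad/s, and 2ζω_n = 60.3 so ζ = 60.3/(2·42.0) = 0.719.
The damped frequency ω_d = ω_n√(1−ζ²) = 29.2 rad/s. Then t_p = π/ω_d = 0.108 s.

t_p ≈ 0.108 s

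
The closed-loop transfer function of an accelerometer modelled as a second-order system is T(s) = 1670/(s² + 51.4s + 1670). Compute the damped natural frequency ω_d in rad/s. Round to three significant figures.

ω_n = √1670 = 40.9 rad/s; ζ = 51.4/(2·40.9) = 0.629.
ω_d = 40.9·√(1 − 0.629²) = 31.8 rad/s.

ω_d ≈ 31.8 rad/s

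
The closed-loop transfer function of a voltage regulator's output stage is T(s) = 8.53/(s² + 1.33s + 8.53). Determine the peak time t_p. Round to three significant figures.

t_p ≈ 1.10 s

Comparing the denominator to s² + 2ζω_n s + ω_n²: ω_n = √8.53 = 2.92 rad/s, and 2ζω_n = 1.33 so ζ = 1.33/(2·2.92) = 0.228.
ω_d = ω_n√(1−ζ²) = 2.84 rad/s. Then t_p = π/ω_d = 1.10 s.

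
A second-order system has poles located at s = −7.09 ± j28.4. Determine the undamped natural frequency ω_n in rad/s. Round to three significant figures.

ω_n ≈ 29.3 rad/s

With σ = 7.09, ω_d = 28.4: ω_n = √(σ²+ω_d²) = 29.3 rad/s, ζ = σ/ω_n = 0.242.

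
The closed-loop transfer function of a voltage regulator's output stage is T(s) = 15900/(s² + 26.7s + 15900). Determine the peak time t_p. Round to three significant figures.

t_p ≈ 0.0251 s

Matching coefficients with s² + 2ζω_n s + ω_n² gives ω_n² = 15900 ⇒ ω_n = 126 rad/s, and ζ = 26.7/(2ω_n) = 0.106.
ω_d = 126·√(1 − 0.106²) = 125 rad/s. Then t_p = π/ω_d = 0.0251 s.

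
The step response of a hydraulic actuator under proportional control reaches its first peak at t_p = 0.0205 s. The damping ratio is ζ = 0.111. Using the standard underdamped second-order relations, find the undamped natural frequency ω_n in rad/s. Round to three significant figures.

ω_n ≈ 154 rad/s

Peak time t_p = π/ω_d, so ω_d = π/t_p = π/0.0205 = 153 rad/s.
ω_n = ω_d/√(1−ζ²) = 153/√0.988 = 154 rad/s.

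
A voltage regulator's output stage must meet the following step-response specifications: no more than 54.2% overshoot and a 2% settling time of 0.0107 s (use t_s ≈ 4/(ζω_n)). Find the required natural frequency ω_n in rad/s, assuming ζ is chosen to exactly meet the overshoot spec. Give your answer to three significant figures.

ω_n ≈ 1950 rad/s

ζ = −ln(OS)/√(π² + (ln OS)²). With OS = 0.542, ln OS = −0.6125 and ζ = 0.6125/3.201 = 0.191.
Then ω_n = 4/(ζ t_s) = 4/(0.191 × 0.0107) = 1950 rad/s.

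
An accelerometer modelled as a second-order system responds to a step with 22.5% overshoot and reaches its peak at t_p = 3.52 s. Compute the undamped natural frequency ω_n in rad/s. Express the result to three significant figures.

The overshoot fixes ζ = −ln(OS)/√(π²+ln²(OS)) = 0.429.
t_p = π/ω_d ⇒ ω_d = 0.892 rad/s; then ω_n = ω_d/√(1−ζ²) = 0.988 rad/s.

ω_n ≈ 0.988 rad/s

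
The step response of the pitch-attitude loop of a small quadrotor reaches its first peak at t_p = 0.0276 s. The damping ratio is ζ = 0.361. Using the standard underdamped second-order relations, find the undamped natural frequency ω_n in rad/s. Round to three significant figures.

Peak time t_p = π/ω_d, so ω_d = π/t_p = π/0.0276 = 114 rad/s.
ω_n = ω_d/√(1−ζ²) = 114/√0.870 = 122 rad/s.

ω_n ≈ 122 rad/s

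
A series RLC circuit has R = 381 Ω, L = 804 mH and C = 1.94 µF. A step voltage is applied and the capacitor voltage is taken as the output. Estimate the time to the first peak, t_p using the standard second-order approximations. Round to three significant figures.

t_p ≈ 0.00411 s

For a series RLC circuit (capacitor voltage as output), ω_n = 1/√(LC) = 1/√(804 mH · 1.94 µF) = 801 rad/s.
ζ = (R/2)·√(C/L) = (381/2)·√(1.94 µF/804 mH) = 0.296.
The damped frequency ω_d = ω_n√(1−ζ²) = 765 rad/s. t_p = π/ω_d = 0.00411 s.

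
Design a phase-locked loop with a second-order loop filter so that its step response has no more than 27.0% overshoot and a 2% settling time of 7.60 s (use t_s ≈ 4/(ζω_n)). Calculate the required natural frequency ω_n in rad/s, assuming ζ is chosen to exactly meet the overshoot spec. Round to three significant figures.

ω_n ≈ 1.37 rad/s

ζ = −ln(OS)/√(π² + (ln OS)²). With OS = 0.270, ln OS = −1.309 and ζ = 1.309/3.404 = 0.385.
From t_s ≈ 4/(ζω_n): ω_n = 4/(ζ·t_s) = 4/(0.385·7.60) = 1.37 rad/s.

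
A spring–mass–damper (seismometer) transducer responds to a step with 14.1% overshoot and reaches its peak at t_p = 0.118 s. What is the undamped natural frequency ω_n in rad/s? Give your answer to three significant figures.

ω_n ≈ 31.4 rad/s

The overshoot fixes ζ = −ln(OS)/√(π²+ln²(OS)) = 0.529.
From t_p = π/ω_d, ω_d = π/0.118 = 26.6 rad/s, so ω_n = ω_d/√(1−ζ²) = 31.4 rad/s.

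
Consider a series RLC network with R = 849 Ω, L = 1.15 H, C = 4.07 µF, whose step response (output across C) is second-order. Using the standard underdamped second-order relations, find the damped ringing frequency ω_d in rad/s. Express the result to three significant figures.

For a series RLC circuit (capacitor voltage as output), ω_n = 1/√(LC) = 1/√(1.15 H · 4.07 µF) = 462 rad/s.
ζ = (R/2)·√(C/L) = (849/2)·√(4.07 µF/1.15 H) = 0.799.
The damped frequency ω_d = ω_n√(1−ζ²) = 278 rad/s.

ω_d ≈ 278 rad/s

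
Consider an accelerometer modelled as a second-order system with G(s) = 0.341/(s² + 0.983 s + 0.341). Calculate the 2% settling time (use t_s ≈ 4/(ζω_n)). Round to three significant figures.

Comparing the denominator to s² + 2ζω_n s + ω_n²: ω_n = √0.341 = 0.584 rad/s, and 2ζω_n = 0.983 so ζ = 0.983/(2·0.584) = 0.842.
t_s ≈ 4/(ζω_n) = 4/(0.842·0.584) = 8.14 s.

t_s ≈ 8.14 s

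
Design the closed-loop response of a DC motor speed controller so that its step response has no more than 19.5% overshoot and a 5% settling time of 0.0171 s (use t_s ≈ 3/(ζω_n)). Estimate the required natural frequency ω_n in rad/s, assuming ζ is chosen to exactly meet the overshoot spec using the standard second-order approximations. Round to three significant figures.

ω_n ≈ 380 rad/s

From %OS = 100·exp(−πζ/√(1−ζ²)), invert to get ζ = −ln(OS)/√(π² + ln²(OS)) with OS = 0.195.
−ln 0.195 = 1.635, so ζ = 1.635/√(π² + 2.672) = 0.462.
From t_s ≈ 3/(ζω_n): ω_n = 3/(ζ·t_s) = 3/(0.462·0.0171) = 380 rad/s.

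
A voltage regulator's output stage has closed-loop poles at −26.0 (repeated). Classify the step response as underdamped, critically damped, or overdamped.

Since there is a repeated negative-real pole, the response is critically damped.

critically damped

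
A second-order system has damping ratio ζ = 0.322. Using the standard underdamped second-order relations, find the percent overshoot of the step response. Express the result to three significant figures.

%OS ≈ 34.4%

For an underdamped second-order system, %OS = 100·exp(−πζ/√(1−ζ²)).
πζ/√(1−ζ²) = π·0.322/√(1−0.104) = 1.069, so %OS = 100·e^(−1.069) = 34.4%.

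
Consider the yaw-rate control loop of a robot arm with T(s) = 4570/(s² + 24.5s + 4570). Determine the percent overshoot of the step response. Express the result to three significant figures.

%OS ≈ 56.1%

Comparing the denominator to s² + 2ζω_n s + ω_n²: ω_n = √4570 = 67.6 rad/s, and 2ζω_n = 24.5 so ζ = 24.5/(2·67.6) = 0.181.
Overshoot: exp(−π·0.181/√(1−0.181²)) = 0.561, i.e. 56.1%.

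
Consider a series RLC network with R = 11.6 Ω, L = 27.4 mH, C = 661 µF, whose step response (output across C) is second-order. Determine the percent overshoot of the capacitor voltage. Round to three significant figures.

For a series RLC circuit (capacitor voltage as output), ω_n = 1/√(LC) = 1/√(27.4 mH · 661 µF) = 235 rad/s.
ζ = (R/2)·√(C/L) = (11.6/2)·√(661 µF/27.4 mH) = 0.901.
%OS = 100 e^{−πζ/√(1−ζ²)} with ζ = 0.901 gives 0.148%.

%OS ≈ 0.148%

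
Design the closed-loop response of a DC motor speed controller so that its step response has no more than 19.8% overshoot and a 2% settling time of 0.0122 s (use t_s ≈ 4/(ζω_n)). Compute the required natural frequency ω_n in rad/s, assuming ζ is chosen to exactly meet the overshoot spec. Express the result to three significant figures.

ω_n ≈ 716 rad/s

From %OS = 100·exp(−πζ/√(1−ζ²)), invert to get ζ = −ln(OS)/√(π² + ln²(OS)) with OS = 0.198.
−ln 0.198 = 1.619, so ζ = 1.619/√(π² + 2.623) = 0.458.
Then ω_n = 4/(ζ t_s) = 4/(0.458 × 0.0122) = 716 rad/s.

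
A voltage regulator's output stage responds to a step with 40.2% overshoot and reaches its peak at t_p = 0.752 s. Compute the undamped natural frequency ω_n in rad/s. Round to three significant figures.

ω_n ≈ 4.35 rad/s

ζ from %OS: ζ = |ln 0.402|/√(π²+ln²0.402) = 0.279.
From t_p = π/ω_d, ω_d = π/0.752 = 4.18 rad/s, so ω_n = ω_d/√(1−ζ²) = 4.35 rad/s.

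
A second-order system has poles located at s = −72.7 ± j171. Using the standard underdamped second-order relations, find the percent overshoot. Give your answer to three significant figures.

%OS ≈ 26.3%

With σ = 72.7, ω_d = 171: ω_n = √(σ²+ω_d²) = 186 rad/s, ζ = σ/ω_n = 0.391.
%OS = 100·exp(−πζ/√(1−ζ²)) = 26.3%.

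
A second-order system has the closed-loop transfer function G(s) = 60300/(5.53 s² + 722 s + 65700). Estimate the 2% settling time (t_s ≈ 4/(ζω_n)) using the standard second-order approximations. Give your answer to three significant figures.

Dividing through by 5.53: denominator becomes s² + 130.6 s + 11880.
So ω_n = √11880 = 109 rad/s and ζ = 130.6/(2·109) = 0.599.
t_s ≈ 4/(ζω_n) = 0.0613 s.

t_s ≈ 0.0613 s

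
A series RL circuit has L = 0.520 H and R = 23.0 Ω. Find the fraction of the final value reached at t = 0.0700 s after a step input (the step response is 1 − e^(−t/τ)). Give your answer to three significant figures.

y/y_∞ ≈ 0.955

τ = L/R = 0.520/23.0 = 0.0226 s.
y(t)/y_∞ = 1 − e^(−t/τ) = 1 − e^(−0.0700/0.0226) = 1 − e^(−3.10) = 0.955.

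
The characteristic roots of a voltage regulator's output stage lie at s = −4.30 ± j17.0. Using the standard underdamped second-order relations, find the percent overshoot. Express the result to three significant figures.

|pole| = ω_n = √(4.30² + 17.0²) = 17.5 rad/s; ζ = cos θ = σ/ω_n = 0.245.
%OS = 100·exp(−πζ/√(1−ζ²)) = 45.2%.

%OS ≈ 45.2%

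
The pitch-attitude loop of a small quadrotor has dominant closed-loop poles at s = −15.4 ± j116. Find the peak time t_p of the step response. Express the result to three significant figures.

t_p = π/ω_d with ω_d = 116 (the imaginary part), so t_p = 0.0271 s.

t_p ≈ 0.0271 s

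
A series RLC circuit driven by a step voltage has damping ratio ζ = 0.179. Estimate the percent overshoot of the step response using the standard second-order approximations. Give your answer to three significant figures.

%OS ≈ 56.5%

For an underdamped second-order system, %OS = 100·exp(−πζ/√(1−ζ²)).
πζ/√(1−ζ²) = π·0.179/√(1−0.0320) = 0.5716, so %OS = 100·e^(−0.5716) = 56.5%.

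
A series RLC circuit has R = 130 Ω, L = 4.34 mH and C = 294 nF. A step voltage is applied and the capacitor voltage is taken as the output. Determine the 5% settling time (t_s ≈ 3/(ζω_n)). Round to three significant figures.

t_s ≈ 0.000200 s

For a series RLC circuit (capacitor voltage as output), ω_n = 1/√(LC) = 1/√(4.34 mH · 294 nF) = 28000 rad/s.
ζ = (R/2)·√(C/L) = (130/2)·√(294 nF/4.34 mH) = 0.535.
t_s ≈ 3/(ζω_n) = 0.000200 s.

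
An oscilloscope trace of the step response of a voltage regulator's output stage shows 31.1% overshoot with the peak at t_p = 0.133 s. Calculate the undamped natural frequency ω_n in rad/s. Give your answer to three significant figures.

ω_n ≈ 25.2 rad/s

The overshoot fixes ζ = −ln(OS)/√(π²+ln²(OS)) = 0.348.
t_p = π/ω_d ⇒ ω_d = 23.6 rad/s; then ω_n = ω_d/√(1−ζ²) = 25.2 rad/s.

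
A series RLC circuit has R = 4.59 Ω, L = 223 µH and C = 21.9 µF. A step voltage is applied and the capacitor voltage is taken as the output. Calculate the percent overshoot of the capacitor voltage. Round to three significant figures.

For a series RLC circuit (capacitor voltage as output), ω_n = 1/√(LC) = 1/√(223 µH · 21.9 µF) = 14300 rad/s.
ζ = (R/2)·√(C/L) = (4.59/2)·√(21.9 µF/223 µH) = 0.719.
Overshoot: exp(−π·0.719/√(1−0.719²)) = 0.0387, i.e. 3.87%.

%OS ≈ 3.87%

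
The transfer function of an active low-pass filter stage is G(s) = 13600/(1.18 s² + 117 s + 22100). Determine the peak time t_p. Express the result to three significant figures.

t_p ≈ 0.0246 s

Dividing through by 1.18: denominator becomes s² + 99.15 s + 18730.
So ω_n = √18730 = 137 rad/s and ζ = 99.15/(2·137) = 0.362.
ω_d = 137·√(1 − 0.362²) = 128 rad/s. t_p = π/ω_d = 0.0246 s.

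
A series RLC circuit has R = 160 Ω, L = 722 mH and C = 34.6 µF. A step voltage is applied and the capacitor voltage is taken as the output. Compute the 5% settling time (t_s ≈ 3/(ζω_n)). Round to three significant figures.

t_s ≈ 0.0271 s

For a series RLC circuit (capacitor voltage as output), ω_n = 1/√(LC) = 1/√(722 mH · 34.6 µF) = 200 rad/s.
ζ = (R/2)·√(C/L) = (160/2)·√(34.6 µF/722 mH) = 0.554.
t_s ≈ 3/(ζω_n) = 0.0271 s.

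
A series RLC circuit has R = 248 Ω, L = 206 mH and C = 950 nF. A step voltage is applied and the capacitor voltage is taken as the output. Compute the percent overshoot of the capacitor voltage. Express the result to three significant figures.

For a series RLC circuit (capacitor voltage as output), ω_n = 1/√(LC) = 1/√(206 mH · 950 nF) = 2260 rad/s.
ζ = (R/2)·√(C/L) = (248/2)·√(950 nF/206 mH) = 0.266.
Overshoot: exp(−π·0.266/√(1−0.266²)) = 0.420, i.e. 42.0%.

%OS ≈ 42.0%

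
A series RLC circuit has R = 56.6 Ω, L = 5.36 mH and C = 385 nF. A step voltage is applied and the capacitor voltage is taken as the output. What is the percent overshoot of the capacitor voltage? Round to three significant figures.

%OS ≈ 46.0%

For a series RLC circuit (capacitor voltage as output), ω_n = 1/√(LC) = 1/√(5.36 mH · 385 nF) = 22000 rad/s.
ζ = (R/2)·√(C/L) = (56.6/2)·√(385 nF/5.36 mH) = 0.240.
Overshoot: exp(−π·0.240/√(1−0.240²)) = 0.460, i.e. 46.0%.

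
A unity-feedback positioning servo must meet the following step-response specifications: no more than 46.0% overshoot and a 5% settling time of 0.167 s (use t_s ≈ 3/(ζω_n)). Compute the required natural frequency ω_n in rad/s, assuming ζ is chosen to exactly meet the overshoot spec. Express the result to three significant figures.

ω_n ≈ 74.9 rad/s

From %OS = 100·exp(−πζ/√(1−ζ²)), invert to get ζ = −ln(OS)/√(π² + ln²(OS)) with OS = 0.460.
−ln 0.460 = 0.7765, so ζ = 0.7765/√(π² + 0.6030) = 0.240.
Then ω_n = 3/(ζ t_s) = 3/(0.240 × 0.167) = 74.9 rad/s.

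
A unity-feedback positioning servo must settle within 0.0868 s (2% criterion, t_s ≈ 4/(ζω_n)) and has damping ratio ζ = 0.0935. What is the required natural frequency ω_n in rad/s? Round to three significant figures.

Rearranging t_s ≈ 4/(ζω_n) gives ω_n = 4/(ζ·t_s) = 4/(0.0935 × 0.0868) = 493 rad/s.

ω_n ≈ 493 rad/s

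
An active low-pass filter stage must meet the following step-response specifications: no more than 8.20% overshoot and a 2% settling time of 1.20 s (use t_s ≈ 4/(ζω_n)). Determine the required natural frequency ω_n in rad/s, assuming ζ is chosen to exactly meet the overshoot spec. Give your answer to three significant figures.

ω_n ≈ 5.35 rad/s

Inverting the overshoot relation: ζ = |ln 0.0820|/√(π² + ln²0.0820) = 0.623.
Then ω_n = 4/(ζ t_s) = 4/(0.623 × 1.20) = 5.35 rad/s.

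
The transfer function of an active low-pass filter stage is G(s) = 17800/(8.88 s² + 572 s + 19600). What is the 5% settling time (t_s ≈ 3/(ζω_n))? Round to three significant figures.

t_s ≈ 0.0931 s

Dividing through by 8.88: denominator becomes s² + 64.41 s + 2207.
So ω_n = √2207 = 47.0 rad/s and ζ = 64.41/(2·47.0) = 0.686.
t_s ≈ 3/(ζω_n) = 0.0931 s.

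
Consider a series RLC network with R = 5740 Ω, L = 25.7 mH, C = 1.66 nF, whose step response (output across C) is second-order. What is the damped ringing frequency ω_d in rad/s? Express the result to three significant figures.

For a series RLC circuit (capacitor voltage as output), ω_n = 1/√(LC) = 1/√(25.7 mH · 1.66 nF) = 153000 rad/s.
ζ = (R/2)·√(C/L) = (5740/2)·√(1.66 nF/25.7 mH) = 0.729.
ω_d = ω_n√(1−ζ²) = 105000 rad/s.

ω_d ≈ 105000 rad/s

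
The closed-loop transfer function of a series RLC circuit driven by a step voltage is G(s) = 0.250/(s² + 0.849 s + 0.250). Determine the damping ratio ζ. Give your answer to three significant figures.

Comparing the denominator to s² + 2ζω_n s + ω_n²: ω_n = √0.250 = 0.500 rad/s, and 2ζω_n = 0.849 so ζ = 0.849/(2·0.500) = 0.849.

ζ ≈ 0.849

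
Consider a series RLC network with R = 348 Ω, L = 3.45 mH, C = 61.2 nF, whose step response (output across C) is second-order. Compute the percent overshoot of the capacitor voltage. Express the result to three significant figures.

%OS ≈ 3.39%

For a series RLC circuit (capacitor voltage as output), ω_n = 1/√(LC) = 1/√(3.45 mH · 61.2 nF) = 68800 rad/s.
ζ = (R/2)·√(C/L) = (348/2)·√(61.2 nF/3.45 mH) = 0.733.
%OS = 100 e^{−πζ/√(1−ζ²)} with ζ = 0.733 gives 3.39%.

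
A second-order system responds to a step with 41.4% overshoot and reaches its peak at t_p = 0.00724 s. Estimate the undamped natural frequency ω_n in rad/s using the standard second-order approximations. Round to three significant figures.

The overshoot fixes ζ = −ln(OS)/√(π²+ln²(OS)) = 0.270.
t_p = π/ω_d ⇒ ω_d = 434 rad/s; then ω_n = ω_d/√(1−ζ²) = 451 rad/s.

ω_n ≈ 451 rad/s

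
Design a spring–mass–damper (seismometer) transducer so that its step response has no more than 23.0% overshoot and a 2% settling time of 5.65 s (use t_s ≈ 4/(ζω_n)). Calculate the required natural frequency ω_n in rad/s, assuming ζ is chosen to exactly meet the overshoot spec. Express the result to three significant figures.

ω_n ≈ 1.67 rad/s

From %OS = 100·exp(−πζ/√(1−ζ²)), invert to get ζ = −ln(OS)/√(π² + ln²(OS)) with OS = 0.230.
−ln 0.230 = 1.470, so ζ = 1.470/√(π² + 2.160) = 0.424.
Then ω_n = 4/(ζ t_s) = 4/(0.424 × 5.65) = 1.67 rad/s.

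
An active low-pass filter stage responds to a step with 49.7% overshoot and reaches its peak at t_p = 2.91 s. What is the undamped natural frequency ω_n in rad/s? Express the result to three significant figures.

The overshoot fixes ζ = −ln(OS)/√(π²+ln²(OS)) = 0.217.
t_p = π/ω_d ⇒ ω_d = 1.08 rad/s; then ω_n = ω_d/√(1−ζ²) = 1.11 rad/s.

ω_n ≈ 1.11 rad/s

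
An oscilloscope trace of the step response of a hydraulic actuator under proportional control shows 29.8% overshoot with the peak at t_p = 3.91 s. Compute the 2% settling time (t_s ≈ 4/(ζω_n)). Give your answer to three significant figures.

t_s ≈ 12.9 s

From the overshoot, ζ = −ln(OS)/√(π²+ln²(OS)) = 0.360.
t_p = π/ω_d ⇒ ω_d = 0.803 rad/s; then ω_n = ω_d/√(1−ζ²) = 0.861 rad/s.
t_s ≈ 4/(ζω_n) = 4/(0.360·0.861) = 12.9 s.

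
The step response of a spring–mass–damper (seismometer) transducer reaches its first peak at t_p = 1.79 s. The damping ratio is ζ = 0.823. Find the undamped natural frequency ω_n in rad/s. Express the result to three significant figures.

ω_n ≈ 3.09 rad/s

Peak time t_p = π/ω_d, so ω_d = π/t_p = π/1.79 = 1.76 rad/s.
ω_n = ω_d/√(1−ζ²) = 1.76/√0.323 = 3.09 rad/s.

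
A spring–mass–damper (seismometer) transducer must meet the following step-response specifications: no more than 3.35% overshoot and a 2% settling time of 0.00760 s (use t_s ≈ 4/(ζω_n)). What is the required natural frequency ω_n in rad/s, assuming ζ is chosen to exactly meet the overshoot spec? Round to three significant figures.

ζ = −ln(OS)/√(π² + (ln OS)²). With OS = 0.0335, ln OS = −3.396 and ζ = 3.396/4.626 = 0.734.
From t_s ≈ 4/(ζω_n): ω_n = 4/(ζ·t_s) = 4/(0.734·0.00760) = 717 rad/s.

ω_n ≈ 717 rad/s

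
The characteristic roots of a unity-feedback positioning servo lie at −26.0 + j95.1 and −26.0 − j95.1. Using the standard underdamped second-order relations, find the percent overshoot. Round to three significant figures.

The poles are at −σ ± jω_d with σ = 26.0 and ω_d = 95.1, so ω_n = √(σ²+ω_d²) = 98.6 rad/s and ζ = σ/ω_n = 0.264.
%OS = 100 e^{−πζ/√(1−ζ²)} with ζ = 0.264 gives 42.4%.

%OS ≈ 42.4%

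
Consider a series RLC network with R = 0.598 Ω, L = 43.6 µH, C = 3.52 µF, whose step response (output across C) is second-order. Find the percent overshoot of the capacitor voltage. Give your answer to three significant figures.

For a series RLC circuit (capacitor voltage as output), ω_n = 1/√(LC) = 1/√(43.6 µH · 3.52 µF) = 80700 rad/s.
ζ = (R/2)·√(C/L) = (0.598/2)·√(3.52 µF/43.6 µH) = 0.0850.
%OS = 100 e^{−πζ/√(1−ζ²)} with ζ = 0.0850 gives 76.5%.

%OS ≈ 76.5%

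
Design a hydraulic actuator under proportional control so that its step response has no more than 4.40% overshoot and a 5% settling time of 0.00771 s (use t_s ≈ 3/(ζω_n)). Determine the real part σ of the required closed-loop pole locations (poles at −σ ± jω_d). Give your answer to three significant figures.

The settling-time spec alone fixes σ = ζω_n = 3/t_s = 3/0.00771 = 389.
(Overshoot then fixes ζ = 0.705 and hence ω_d = σ·√(1−ζ²)/ζ = 391 rad/s.)

σ ≈ 389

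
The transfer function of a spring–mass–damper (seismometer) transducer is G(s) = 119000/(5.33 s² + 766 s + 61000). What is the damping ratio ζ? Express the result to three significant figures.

ζ ≈ 0.672

Dividing through by 5.33: denominator becomes s² + 143.7 s + 11440.
So ω_n = √11440 = 107 rad/s and ζ = 143.7/(2·107) = 0.672.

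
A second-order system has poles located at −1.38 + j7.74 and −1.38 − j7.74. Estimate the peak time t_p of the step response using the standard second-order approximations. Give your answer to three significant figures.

t_p ≈ 0.406 s

t_p = π/ω_d with ω_d = 7.74 (the imaginary part), so t_p = 0.406 s.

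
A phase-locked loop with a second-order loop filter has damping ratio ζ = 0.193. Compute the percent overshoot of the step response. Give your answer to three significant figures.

%OS ≈ 53.9%

For an underdamped second-order system, %OS = 100·exp(−πζ/√(1−ζ²)).
πζ/√(1−ζ²) = π·0.193/√(1−0.0372) = 0.6179, so %OS = 100·e^(−0.6179) = 53.9%.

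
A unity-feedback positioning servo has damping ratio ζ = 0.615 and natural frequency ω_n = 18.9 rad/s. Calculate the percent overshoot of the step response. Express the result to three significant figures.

%OS ≈ 8.63%

For an underdamped second-order system, %OS = 100·exp(−πζ/√(1−ζ²)).
πζ/√(1−ζ²) = π·0.615/√(1−0.378) = 2.450, so %OS = 100·e^(−2.450) = 8.63%.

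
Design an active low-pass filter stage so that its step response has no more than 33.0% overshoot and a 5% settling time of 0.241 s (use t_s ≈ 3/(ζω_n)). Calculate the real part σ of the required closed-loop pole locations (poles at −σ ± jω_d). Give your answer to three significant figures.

The settling-time spec alone fixes σ = ζω_n = 3/t_s = 3/0.241 = 12.4.
(Overshoot then fixes ζ = 0.333 and hence ω_d = σ·√(1−ζ²)/ζ = 35.3 rad/s.)

σ ≈ 12.4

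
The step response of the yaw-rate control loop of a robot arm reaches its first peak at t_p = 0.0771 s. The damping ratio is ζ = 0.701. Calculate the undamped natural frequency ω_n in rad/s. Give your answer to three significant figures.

ω_n ≈ 57.1 rad/s

Peak time t_p = π/ω_d, so ω_d = π/t_p = π/0.0771 = 40.7 rad/s.
ω_n = ω_d/√(1−ζ²) = 40.7/√0.509 = 57.1 rad/s.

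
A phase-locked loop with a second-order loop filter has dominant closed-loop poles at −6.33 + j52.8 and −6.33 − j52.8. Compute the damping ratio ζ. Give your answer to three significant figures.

|pole| = ω_n = √(6.33² + 52.8²) = 53.2 rad/s; ζ = cos θ = σ/ω_n = 0.119.

ζ ≈ 0.119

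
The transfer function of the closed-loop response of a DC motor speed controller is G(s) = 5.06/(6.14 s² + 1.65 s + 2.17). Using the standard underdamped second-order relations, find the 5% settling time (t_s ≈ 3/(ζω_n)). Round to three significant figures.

Dividing through by 6.14: denominator becomes s² + 0.2687 s + 0.3534.
So ω_n = √0.3534 = 0.594 rad/s and ζ = 0.2687/(2·0.594) = 0.226.
t_s ≈ 3/(ζω_n) = 22.3 s.

t_s ≈ 22.3 s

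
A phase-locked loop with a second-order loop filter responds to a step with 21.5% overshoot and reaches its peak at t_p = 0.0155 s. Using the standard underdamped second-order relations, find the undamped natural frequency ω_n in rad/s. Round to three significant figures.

ω_n ≈ 226 rad/s

The overshoot fixes ζ = −ln(OS)/√(π²+ln²(OS)) = 0.439.
From t_p = π/ω_d, ω_d = π/0.0155 = 203 rad/s, so ω_n = ω_d/√(1−ζ²) = 226 rad/s.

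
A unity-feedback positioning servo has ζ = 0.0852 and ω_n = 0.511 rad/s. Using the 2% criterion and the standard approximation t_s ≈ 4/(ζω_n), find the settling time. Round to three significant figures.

t_s ≈ 91.9 s

t_s ≈ 4/(ζω_n) = 4/(0.0852 × 0.511) = 91.9 s.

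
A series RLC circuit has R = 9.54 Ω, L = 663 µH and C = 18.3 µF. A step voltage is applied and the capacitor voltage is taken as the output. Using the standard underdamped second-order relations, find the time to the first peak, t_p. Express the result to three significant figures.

t_p ≈ 0.000567 s

For a series RLC circuit (capacitor voltage as output), ω_n = 1/√(LC) = 1/√(663 µH · 18.3 µF) = 9080 rad/s.
ζ = (R/2)·√(C/L) = (9.54/2)·√(18.3 µF/663 µH) = 0.792.
The damped frequency ω_d = ω_n√(1−ζ²) = 5540 rad/s. t_p = π/ω_d = 0.000567 s.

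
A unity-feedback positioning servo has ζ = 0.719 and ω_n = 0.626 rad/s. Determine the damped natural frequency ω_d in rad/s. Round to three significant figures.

ω_d ≈ 0.435 rad/s

ω_d = ω_n√(1−ζ²) = 0.626·√0.483 = 0.435 rad/s.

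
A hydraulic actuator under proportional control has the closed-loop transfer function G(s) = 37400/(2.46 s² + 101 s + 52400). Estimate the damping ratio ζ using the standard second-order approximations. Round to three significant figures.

ζ ≈ 0.141

Dividing through by 2.46: denominator becomes s² + 41.06 s + 21300.
So ω_n = √21300 = 146 rad/s and ζ = 41.06/(2·146) = 0.141.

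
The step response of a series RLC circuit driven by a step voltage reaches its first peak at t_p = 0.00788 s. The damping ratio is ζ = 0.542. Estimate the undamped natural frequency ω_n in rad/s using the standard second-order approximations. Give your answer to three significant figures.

Peak time t_p = π/ω_d, so ω_d = π/t_p = π/0.00788 = 399 rad/s.
ω_n = ω_d/√(1−ζ²) = 399/√0.706 = 474 rad/s.

ω_n ≈ 474 rad/s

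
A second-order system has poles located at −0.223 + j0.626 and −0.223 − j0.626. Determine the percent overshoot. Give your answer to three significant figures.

%OS ≈ 32.7%

With σ = 0.223, ω_d = 0.626: ω_n = √(σ²+ω_d²) = 0.665 rad/s, ζ = σ/ω_n = 0.336.
%OS = 100 e^{−πζ/√(1−ζ²)} with ζ = 0.336 gives 32.7%.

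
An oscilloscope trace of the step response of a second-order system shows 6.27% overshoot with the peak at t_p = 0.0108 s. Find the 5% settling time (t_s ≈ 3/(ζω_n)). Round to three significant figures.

t_s ≈ 0.0117 s

From the overshoot, ζ = −ln(OS)/√(π²+ln²(OS)) = 0.661.
From t_p = π/ω_d, ω_d = π/0.0108 = 291 rad/s, so ω_n = ω_d/√(1−ζ²) = 388 rad/s.
t_s ≈ 3/(ζω_n) = 3/(0.661·388) = 0.0117 s.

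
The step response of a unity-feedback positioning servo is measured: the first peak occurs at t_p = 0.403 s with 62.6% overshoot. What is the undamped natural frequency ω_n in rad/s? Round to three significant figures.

The overshoot fixes ζ = −ln(OS)/√(π²+ln²(OS)) = 0.147.
t_p = π/ω_d ⇒ ω_d = 7.80 rad/s; then ω_n = ω_d/√(1−ζ²) = 7.88 rad/s.

ω_n ≈ 7.88 rad/s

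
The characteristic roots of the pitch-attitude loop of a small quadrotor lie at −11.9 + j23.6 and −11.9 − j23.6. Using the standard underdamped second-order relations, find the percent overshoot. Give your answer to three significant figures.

%OS ≈ 20.5%

|pole| = ω_n = √(11.9² + 23.6²) = 26.4 rad/s; ζ = cos θ = σ/ω_n = 0.450.
Overshoot: exp(−π·0.450/√(1−0.450²)) = 0.205, i.e. 20.5%.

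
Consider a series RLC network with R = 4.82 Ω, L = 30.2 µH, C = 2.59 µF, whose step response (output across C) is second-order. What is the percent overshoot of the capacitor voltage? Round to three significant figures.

%OS ≈ 4.37%

For a series RLC circuit (capacitor voltage as output), ω_n = 1/√(LC) = 1/√(30.2 µH · 2.59 µF) = 113000 rad/s.
ζ = (R/2)·√(C/L) = (4.82/2)·√(2.59 µF/30.2 µH) = 0.706.
%OS = 100 e^{−πζ/√(1−ζ²)} with ζ = 0.706 gives 4.37%.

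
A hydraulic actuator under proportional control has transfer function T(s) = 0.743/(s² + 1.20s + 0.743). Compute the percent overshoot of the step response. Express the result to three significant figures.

ω_n = √0.743 = 0.862 rad/s; ζ = 1.20/(2·0.862) = 0.696.
%OS = 100·exp(−πζ/√(1−ζ²)) = 4.76%.

%OS ≈ 4.76%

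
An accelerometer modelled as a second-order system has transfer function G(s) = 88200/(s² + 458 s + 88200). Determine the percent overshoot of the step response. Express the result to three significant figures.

%OS ≈ 2.23%

Comparing the denominator to s² + 2ζω_n s + ω_n²: ω_n = √88200 = 297 rad/s, and 2ζω_n = 458 so ζ = 458/(2·297) = 0.771.
%OS = 100·exp(−πζ/√(1−ζ²)) = 2.23%.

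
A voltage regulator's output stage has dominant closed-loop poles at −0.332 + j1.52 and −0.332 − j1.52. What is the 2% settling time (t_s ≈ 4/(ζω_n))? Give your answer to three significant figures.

For poles at −σ ± jω_d, ζω_n = σ = 0.332, so t_s ≈ 4/σ = 12.0 s.

t_s ≈ 12.0 s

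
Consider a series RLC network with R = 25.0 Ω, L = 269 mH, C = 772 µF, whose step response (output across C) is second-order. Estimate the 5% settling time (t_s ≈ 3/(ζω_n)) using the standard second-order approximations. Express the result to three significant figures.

t_s ≈ 0.0646 s

For a series RLC circuit (capacitor voltage as output), ω_n = 1/√(LC) = 1/√(269 mH · 772 µF) = 69.4 rad/s.
ζ = (R/2)·√(C/L) = (25.0/2)·√(772 µF/269 mH) = 0.670.
t_s ≈ 3/(ζω_n) = 0.0646 s.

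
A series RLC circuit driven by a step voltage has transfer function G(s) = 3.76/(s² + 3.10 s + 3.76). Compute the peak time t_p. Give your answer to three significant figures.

Comparing the denominator to s² + 2ζω_n s + ω_n²: ω_n = √3.76 = 1.94 rad/s, and 2ζω_n = 3.10 so ζ = 3.10/(2·1.94) = 0.799.
ω_d = 1.94·√(1 − 0.799²) = 1.17 rad/s. Then t_p = π/ω_d = 2.70 s.

t_p ≈ 2.70 s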